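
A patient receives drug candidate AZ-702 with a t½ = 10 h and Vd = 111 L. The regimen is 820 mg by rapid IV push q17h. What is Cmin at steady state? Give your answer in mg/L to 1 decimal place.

3.3 mg/L

τ/t½ = 17/10 ≈ 1.7, so fraction remaining f = (1/2)^(17/10) ≈ 0.3078.
Single-dose peak C₀ = D/Vd = 820/111 ≈ 7.387 mg/L.
Steady-state trough Cmin,ss = C₀·f/(1−f) ≈ 7.387 × 0.3078/0.6922 ≈ 3.285 mg/L.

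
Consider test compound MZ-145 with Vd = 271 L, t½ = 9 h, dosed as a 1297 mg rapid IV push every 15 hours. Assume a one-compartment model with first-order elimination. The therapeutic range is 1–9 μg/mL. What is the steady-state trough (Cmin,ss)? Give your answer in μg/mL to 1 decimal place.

2.2 μg/mL

Over one 15-h interval, 15/9 ≈ 1.6667 half-lives elapse, leaving f ≈ 0.3150 of each dose.
At steady state, accumulation factor R = 1/(1 − e^(−kτ)) ≈ 1.4599.
Single-dose peak C₀ = D/Vd = 1297/271 ≈ 4.786 μg/mL.
Cmax,ss = C₀/(1 − f) ≈ 4.786/0.6850 ≈ 6.987 μg/mL.
Steady-state trough Cmin,ss = Cmax,ss·f ≈ 6.987 × 0.3150 ≈ 2.201 μg/mL.
Trough 2.2 μg/mL vs MEC 1 μg/mL: adequate.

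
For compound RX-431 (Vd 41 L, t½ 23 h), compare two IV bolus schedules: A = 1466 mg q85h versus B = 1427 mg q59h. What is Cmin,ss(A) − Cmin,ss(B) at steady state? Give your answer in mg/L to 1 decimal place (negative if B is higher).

-4.1 mg/L

Regimen A: f = (1/2)^(85/23) ≈ 0.0772; Cmin,ss = (1466/41)·f/(1−f) ≈ 2.991 mg/L.
Regimen B: f = (1/2)^(59/23) ≈ 0.1690; Cmin,ss = (1427/41)·f/(1−f) ≈ 7.078 mg/L.
Difference ≈ 2.991 − 7.078 ≈ -4.087 mg/L.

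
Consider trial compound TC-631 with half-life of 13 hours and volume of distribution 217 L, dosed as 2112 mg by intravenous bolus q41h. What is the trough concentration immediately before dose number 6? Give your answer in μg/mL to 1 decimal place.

f = (1/2)^(τ/t½) = (1/2)^(41/13) ≈ 0.1124.
C₀ = D/Vd = 2112/217 ≈ 9.733 μg/mL.
Before the 6th dose, 5 doses have been given. Superposition: Cmin = C₀·(f + f² + … + f^5).
≈ 9.733 × (0.1124 + 0.0126 + 0.0014 + 0.0002 + 0.0000) ≈ 9.733 × 0.1266 ≈ 1.232 μg/mL.

1.2 μg/mL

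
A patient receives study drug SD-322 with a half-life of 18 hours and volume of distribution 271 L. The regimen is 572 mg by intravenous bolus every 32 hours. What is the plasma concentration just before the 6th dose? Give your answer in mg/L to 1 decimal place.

f = (1/2)^(τ/t½) = (1/2)^(32/18) ≈ 0.2916.
C₀ = D/Vd = 572/271 ≈ 2.111 mg/L.
Before the 6th dose, 5 doses have been given. Superposition: Cmin = C₀·(f + f² + … + f^5).
≈ 2.111 × (0.2916 + 0.0850 + 0.0248 + 0.0072 + 0.0021) ≈ 2.111 × 0.4107 ≈ 0.867 mg/L.

0.9 mg/L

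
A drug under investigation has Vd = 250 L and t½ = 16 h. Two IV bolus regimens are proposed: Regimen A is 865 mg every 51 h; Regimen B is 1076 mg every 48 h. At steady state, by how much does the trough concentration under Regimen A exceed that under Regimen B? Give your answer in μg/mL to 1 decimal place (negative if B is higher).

Regimen A: f = (1/2)^(51/16) ≈ 0.1098; Cmin,ss = (865/250)·f/(1−f) ≈ 0.427 μg/mL.
Regimen B: f = (1/2)^(48/16) ≈ 0.1250; Cmin,ss = (1076/250)·f/(1−f) ≈ 0.615 μg/mL.
Difference ≈ 0.427 − 0.615 ≈ -0.188 μg/mL.

-0.2 μg/mL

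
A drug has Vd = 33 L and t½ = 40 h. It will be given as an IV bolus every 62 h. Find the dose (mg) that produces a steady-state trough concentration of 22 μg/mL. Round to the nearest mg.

τ/t½ = 62/40 ≈ 1.55, so f = (1/2)^(62/40) ≈ 0.341510.
Cmin,ss = (D/Vd)·f/(1−f), so D = Cmin,ss·Vd·(1−f)/f.
D = 22 × 33 × (1−f)/f ≈ 22 × 33 × 1.92817 ≈ 1399.85 mg.

1400 mg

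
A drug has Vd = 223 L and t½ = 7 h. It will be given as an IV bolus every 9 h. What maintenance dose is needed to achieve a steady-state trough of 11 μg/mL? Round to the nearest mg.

3527 mg

τ/t½ = 9/7 ≈ 1.2857, so f = (1/2)^(9/7) ≈ 0.410168.
Cmin,ss = (D/Vd)·f/(1−f), so D = Cmin,ss·Vd·(1−f)/f.
D = 11 × 223 × (1−f)/f ≈ 11 × 223 × 1.43803 ≈ 3527.49 mg.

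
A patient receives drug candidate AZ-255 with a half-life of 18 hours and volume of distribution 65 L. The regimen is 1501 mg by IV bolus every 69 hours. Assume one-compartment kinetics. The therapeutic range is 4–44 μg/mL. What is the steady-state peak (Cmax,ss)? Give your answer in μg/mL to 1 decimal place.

24.8 μg/mL

k = ln2/t½ = ln2/18 ≈ 0.038508 h⁻¹; fraction remaining f = e^(−kτ) = e^(−0.038508×69) ≈ 0.0702.
Accumulation ratio R = 1/(1 − f) ≈ 1/0.9298 ≈ 1.0755.
Each bolus raises the concentration by D/Vd = 1501/65 ≈ 23.092 μg/mL.
Steady-state peak Cmax,ss = C₀·R ≈ 23.092 × 1.0755 ≈ 24.835 μg/mL.
Peak 24.8 μg/mL vs MTC 44 μg/mL: below toxic threshold.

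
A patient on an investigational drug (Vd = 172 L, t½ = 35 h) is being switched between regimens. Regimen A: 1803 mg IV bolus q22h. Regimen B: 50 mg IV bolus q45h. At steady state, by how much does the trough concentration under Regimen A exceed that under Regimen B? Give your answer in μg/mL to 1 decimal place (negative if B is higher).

Regimen A: f = (1/2)^(22/35) ≈ 0.6468; Cmin,ss = (1803/172)·f/(1−f) ≈ 19.196 μg/mL.
Regimen B: f = (1/2)^(45/35) ≈ 0.4102; Cmin,ss = (50/172)·f/(1−f) ≈ 0.202 μg/mL.
Difference ≈ 19.196 − 0.202 ≈ 18.994 μg/mL.

19.0 μg/mL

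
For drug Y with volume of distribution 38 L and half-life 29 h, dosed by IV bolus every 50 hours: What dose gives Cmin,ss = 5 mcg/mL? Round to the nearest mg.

438 mg

τ/t½ = 50/29 ≈ 1.7241, so f = (1/2)^(50/29) ≈ 0.302679.
Cmin,ss = (D/Vd)·f/(1−f), so D = Cmin,ss·Vd·(1−f)/f.
D = 5 × 38 × (1−f)/f ≈ 5 × 38 × 2.30383 ≈ 437.73 mg.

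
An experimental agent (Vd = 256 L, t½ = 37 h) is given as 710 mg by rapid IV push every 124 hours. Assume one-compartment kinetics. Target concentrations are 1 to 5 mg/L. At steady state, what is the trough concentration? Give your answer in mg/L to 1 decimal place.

0.3 mg/L

k = ln2/t½ = ln2/37 ≈ 0.018734 h⁻¹; fraction remaining f = e^(−kτ) = e^(−0.018734×124) ≈ 0.0980.
Each bolus raises the concentration by D/Vd = 710/256 ≈ 2.773 mg/L.
Steady-state trough Cmin,ss = C₀·f/(1−f) ≈ 2.773 × 0.0980/0.9020 ≈ 0.301 mg/L.
Trough 0.3 mg/L vs MEC 1 mg/L: subtherapeutic.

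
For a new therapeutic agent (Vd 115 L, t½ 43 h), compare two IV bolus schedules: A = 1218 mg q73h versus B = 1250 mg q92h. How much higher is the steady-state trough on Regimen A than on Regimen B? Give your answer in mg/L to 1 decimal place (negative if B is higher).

Regimen A: f = (1/2)^(73/43) ≈ 0.3083; Cmin,ss = (1218/115)·f/(1−f) ≈ 4.721 mg/L.
Regimen B: f = (1/2)^(92/43) ≈ 0.2270; Cmin,ss = (1250/115)·f/(1−f) ≈ 3.192 mg/L.
Difference ≈ 4.721 − 3.192 ≈ 1.529 mg/L.

1.5 mg/L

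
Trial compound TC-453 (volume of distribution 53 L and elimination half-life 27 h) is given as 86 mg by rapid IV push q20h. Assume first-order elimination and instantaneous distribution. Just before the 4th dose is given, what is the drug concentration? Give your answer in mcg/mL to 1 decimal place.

f = (1/2)^(τ/t½) = (1/2)^(20/27) ≈ 0.5984.
C₀ = D/Vd = 86/53 ≈ 1.623 mcg/mL.
Before the 4th dose, 3 doses have been given. Superposition: Cmin = C₀·(f + f² + … + f^3).
≈ 1.623 × (0.5984 + 0.3581 + 0.2143) ≈ 1.623 × 1.1708 ≈ 1.900 mcg/mL.

1.9 mcg/mL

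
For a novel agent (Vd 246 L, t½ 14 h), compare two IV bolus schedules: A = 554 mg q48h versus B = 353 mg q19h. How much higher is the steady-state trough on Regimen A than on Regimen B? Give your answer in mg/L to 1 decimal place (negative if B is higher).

Regimen A: f = (1/2)^(48/14) ≈ 0.0929; Cmin,ss = (554/246)·f/(1−f) ≈ 0.231 mg/L.
Regimen B: f = (1/2)^(19/14) ≈ 0.3904; Cmin,ss = (353/246)·f/(1−f) ≈ 0.919 mg/L.
Difference ≈ 0.231 − 0.919 ≈ -0.688 mg/L.

-0.7 mg/L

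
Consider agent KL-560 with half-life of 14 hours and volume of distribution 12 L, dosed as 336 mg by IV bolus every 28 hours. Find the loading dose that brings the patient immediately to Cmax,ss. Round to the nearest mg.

448 mg

f = (1/2)^(28/14) ≈ 0.250000; accumulation ratio R = 1/(1−f) ≈ 1.33333.
Loading dose to hit Cmax,ss on first dose: D_load = D_maint·R ≈ 336 × 1.33333 ≈ 448.00 mg.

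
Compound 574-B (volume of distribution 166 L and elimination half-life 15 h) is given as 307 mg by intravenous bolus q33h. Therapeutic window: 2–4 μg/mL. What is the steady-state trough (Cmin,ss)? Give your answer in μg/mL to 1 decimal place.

τ/t½ = 33/15 ≈ 2.2, so fraction remaining f = (1/2)^(33/15) ≈ 0.2176.
Each bolus raises the concentration by D/Vd = 307/166 ≈ 1.849 μg/mL.
Steady-state trough Cmin,ss = C₀·f/(1−f) ≈ 1.849 × 0.2176/0.7824 ≈ 0.514 μg/mL.
Trough 0.5 μg/mL vs MEC 2 μg/mL: subtherapeutic.

0.5 μg/mL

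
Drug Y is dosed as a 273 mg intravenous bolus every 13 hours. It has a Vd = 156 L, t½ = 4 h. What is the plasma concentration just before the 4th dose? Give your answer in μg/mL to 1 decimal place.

f = (1/2)^(τ/t½) = (1/2)^(13/4) ≈ 0.1051.
C₀ = D/Vd = 273/156 ≈ 1.750 μg/mL.
Before the 4th dose, 3 doses have been given. Superposition: Cmin = C₀·(f + f² + … + f^3).
≈ 1.750 × (0.1051 + 0.0110 + 0.0012) ≈ 1.750 × 0.1173 ≈ 0.205 μg/mL.

0.2 μg/mL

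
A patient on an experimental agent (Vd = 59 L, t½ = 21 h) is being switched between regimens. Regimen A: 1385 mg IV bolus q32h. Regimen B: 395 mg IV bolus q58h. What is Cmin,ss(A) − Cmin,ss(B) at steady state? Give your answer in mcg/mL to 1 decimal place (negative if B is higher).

11.4 mcg/mL

Regimen A: f = (1/2)^(32/21) ≈ 0.3478; Cmin,ss = (1385/59)·f/(1−f) ≈ 12.518 mcg/mL.
Regimen B: f = (1/2)^(58/21) ≈ 0.1474; Cmin,ss = (395/59)·f/(1−f) ≈ 1.157 mcg/mL.
Difference ≈ 12.518 − 1.157 ≈ 11.361 mcg/mL.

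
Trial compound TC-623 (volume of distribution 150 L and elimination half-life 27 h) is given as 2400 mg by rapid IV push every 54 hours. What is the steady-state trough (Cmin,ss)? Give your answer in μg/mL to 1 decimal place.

5.3 μg/mL

The dosing interval is 2 half-lives, so f = 2^(−2) = 0.25.
At steady state, R = 1/(1 − 0.25) = 4/3.
Single-dose peak C₀ = D/Vd = 2400/150 = 16 μg/mL.
Steady-state peak Cmax,ss = C₀·R = 16 × 4/3 ≈ 21.333 μg/mL.
Steady-state trough Cmin,ss = Cmax,ss·f ≈ 21.333 × 0.25 ≈ 5.333 μg/mL.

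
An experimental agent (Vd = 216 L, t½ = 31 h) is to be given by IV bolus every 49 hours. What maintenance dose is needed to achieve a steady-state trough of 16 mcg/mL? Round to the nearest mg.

τ/t½ = 49/31 ≈ 1.5806, so f = (1/2)^(49/31) ≈ 0.334332.
Cmin,ss = (D/Vd)·f/(1−f), so D = Cmin,ss·Vd·(1−f)/f.
D = 16 × 216 × (1−f)/f ≈ 16 × 216 × 1.99104 ≈ 6881.03 mg.

6881 mg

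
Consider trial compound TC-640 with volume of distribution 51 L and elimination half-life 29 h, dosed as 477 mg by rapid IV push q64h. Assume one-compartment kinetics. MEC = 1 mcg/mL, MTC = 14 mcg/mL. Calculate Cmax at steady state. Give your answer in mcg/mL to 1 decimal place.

11.9 mcg/mL

τ/t½ = 64/29 ≈ 2.2069, so fraction remaining f = (1/2)^(64/29) ≈ 0.2166.
At steady state, accumulation factor R = 1/(1 − e^(−kτ)) ≈ 1.2765.
Each bolus raises the concentration by D/Vd = 477/51 ≈ 9.353 mcg/mL.
Steady-state peak Cmax,ss = C₀·R ≈ 9.353 × 1.2765 ≈ 11.939 mcg/mL.
Peak 11.9 mcg/mL vs MTC 14 mcg/mL: below toxic threshold.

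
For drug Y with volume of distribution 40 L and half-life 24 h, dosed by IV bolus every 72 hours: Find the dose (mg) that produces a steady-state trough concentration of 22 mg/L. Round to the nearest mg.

τ/t½ = 72/24 ≈ 3, so f = (1/2)^(72/24) ≈ 0.125000.
Cmin,ss = (D/Vd)·f/(1−f), so D = Cmin,ss·Vd·(1−f)/f.
D = 22 × 40 × (1−f)/f ≈ 22 × 40 × 7.00000 ≈ 6160.00 mg.

6160 mg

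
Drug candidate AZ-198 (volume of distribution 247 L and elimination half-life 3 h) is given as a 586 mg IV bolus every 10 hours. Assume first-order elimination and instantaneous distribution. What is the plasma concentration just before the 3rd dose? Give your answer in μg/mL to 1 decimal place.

0.3 μg/mL

f = (1/2)^(τ/t½) = (1/2)^(10/3) ≈ 0.0992.
C₀ = D/Vd = 586/247 ≈ 2.372 μg/mL.
Before the 3rd dose, 2 doses have been given. Superposition: Cmin = C₀·(f + f²).
≈ 2.372 × (0.0992 + 0.0098) ≈ 2.372 × 0.1090 ≈ 0.259 μg/mL.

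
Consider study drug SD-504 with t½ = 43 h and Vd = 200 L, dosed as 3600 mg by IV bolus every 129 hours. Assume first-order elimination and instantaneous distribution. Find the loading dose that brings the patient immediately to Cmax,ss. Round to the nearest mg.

f = (1/2)^(129/43) ≈ 0.125000; accumulation ratio R = 1/(1−f) ≈ 1.14286.
Loading dose to hit Cmax,ss on first dose: D_load = D_maint·R ≈ 3600 × 1.14286 ≈ 4114.30 mg.

4114 mg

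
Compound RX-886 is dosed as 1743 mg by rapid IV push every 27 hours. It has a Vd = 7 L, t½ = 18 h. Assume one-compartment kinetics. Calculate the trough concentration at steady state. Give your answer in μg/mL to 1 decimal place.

136.2 μg/mL

τ/t½ = 27/18 ≈ 1.5, so fraction remaining f = (1/2)^(27/18) ≈ 0.3536.
At steady state, accumulation factor R = 1/(1 − e^(−kτ)) ≈ 1.5470.
Single-dose peak C₀ = D/Vd = 1743/7 ≈ 249.000 μg/mL.
Cmax,ss = C₀/(1 − f) ≈ 249.000/0.6464 ≈ 385.210 μg/mL.
One interval later, Cmin,ss = Cmax,ss·e^(−kτ) ≈ 385.210 × 0.3536 ≈ 136.210 μg/mL.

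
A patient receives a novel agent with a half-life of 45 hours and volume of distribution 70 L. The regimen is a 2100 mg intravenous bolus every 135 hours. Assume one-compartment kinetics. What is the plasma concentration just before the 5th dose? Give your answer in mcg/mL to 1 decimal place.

f = (1/2)^(τ/t½) = (1/2)^(135/45) ≈ 0.1250.
C₀ = D/Vd = 2100/70 ≈ 30.000 mcg/mL.
Before the 5th dose, 4 doses have been given. Superposition: Cmin = C₀·(f + f² + … + f^4).
≈ 30.000 × (0.1250 + 0.0156 + 0.0020 + 0.0002) ≈ 30.000 × 0.1428 ≈ 4.284 mcg/mL.

4.3 mcg/mL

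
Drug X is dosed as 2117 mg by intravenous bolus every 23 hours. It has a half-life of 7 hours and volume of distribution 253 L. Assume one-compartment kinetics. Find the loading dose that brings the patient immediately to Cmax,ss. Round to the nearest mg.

f = (1/2)^(23/7) ≈ 0.102542; accumulation ratio R = 1/(1−f) ≈ 1.11426.
Loading dose to hit Cmax,ss on first dose: D_load = D_maint·R ≈ 2117 × 1.11426 ≈ 2358.89 mg.

2359 mg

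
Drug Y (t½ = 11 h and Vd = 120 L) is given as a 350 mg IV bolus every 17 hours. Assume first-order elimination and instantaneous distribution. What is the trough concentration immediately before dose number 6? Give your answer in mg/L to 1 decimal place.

1.5 mg/L

f = (1/2)^(τ/t½) = (1/2)^(17/11) ≈ 0.3426.
C₀ = D/Vd = 350/120 ≈ 2.917 mg/L.
Before the 6th dose, 5 doses have been given. Superposition: Cmin = C₀·(f + f² + … + f^5).
≈ 2.917 × (0.3426 + 0.1174 + 0.0402 + 0.0138 + 0.0047) ≈ 2.917 × 0.5187 ≈ 1.513 mg/L.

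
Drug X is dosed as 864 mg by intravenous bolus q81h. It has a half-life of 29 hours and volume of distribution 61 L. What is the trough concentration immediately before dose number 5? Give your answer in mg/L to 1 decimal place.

2.4 mg/L

f = (1/2)^(τ/t½) = (1/2)^(81/29) ≈ 0.1443.
C₀ = D/Vd = 864/61 ≈ 14.164 mg/L.
Before the 5th dose, 4 doses have been given. Superposition: Cmin = C₀·(f + f² + … + f^4).
≈ 14.164 × (0.1443 + 0.0208 + 0.0030 + 0.0004) ≈ 14.164 × 0.1685 ≈ 2.387 mg/L.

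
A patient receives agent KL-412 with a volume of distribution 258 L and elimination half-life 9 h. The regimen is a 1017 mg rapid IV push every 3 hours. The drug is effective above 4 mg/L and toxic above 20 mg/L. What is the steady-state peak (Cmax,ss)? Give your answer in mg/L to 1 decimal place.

τ/t½ = 3/9 ≈ 0.33333, so fraction remaining f = (1/2)^(3/9) ≈ 0.7937.
Accumulation ratio R = 1/(1 − f) ≈ 1/0.2063 ≈ 4.8473.
Each bolus raises the concentration by D/Vd = 1017/258 ≈ 3.942 mg/L.
Steady-state peak Cmax,ss = C₀·R ≈ 3.942 × 4.8473 ≈ 19.108 mg/L.
Peak 19.1 mg/L vs MTC 20 mg/L: below toxic threshold.

19.1 mg/L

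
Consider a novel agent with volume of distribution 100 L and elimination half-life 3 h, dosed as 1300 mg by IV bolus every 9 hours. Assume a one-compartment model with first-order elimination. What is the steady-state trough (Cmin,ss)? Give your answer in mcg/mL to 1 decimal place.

The dosing interval is 3 half-lives, so f = 2^(−3) = 0.125.
At steady state, R = 1/(1 − 0.125) = 8/7.
Single-dose peak C₀ = D/Vd = 1300/100 = 13 mcg/mL.
Steady-state peak Cmax,ss = C₀·R = 13 × 8/7 ≈ 14.857 mcg/mL.
Steady-state trough Cmin,ss = Cmax,ss·f ≈ 14.857 × 0.125 ≈ 1.857 mcg/mL.

1.9 mcg/mL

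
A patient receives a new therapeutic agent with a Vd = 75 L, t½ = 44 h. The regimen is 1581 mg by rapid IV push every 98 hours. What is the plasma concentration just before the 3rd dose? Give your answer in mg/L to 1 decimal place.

5.5 mg/L

f = (1/2)^(τ/t½) = (1/2)^(98/44) ≈ 0.2136.
C₀ = D/Vd = 1581/75 ≈ 21.080 mg/L.
Before the 3rd dose, 2 doses have been given. Superposition: Cmin = C₀·(f + f²).
≈ 21.080 × (0.2136 + 0.0456) ≈ 21.080 × 0.2592 ≈ 5.464 mg/L.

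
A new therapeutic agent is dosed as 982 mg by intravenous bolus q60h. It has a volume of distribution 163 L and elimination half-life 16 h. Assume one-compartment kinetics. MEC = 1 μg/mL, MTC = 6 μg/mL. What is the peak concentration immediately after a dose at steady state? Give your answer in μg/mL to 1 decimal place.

τ/t½ = 60/16 ≈ 3.75, so fraction remaining f = (1/2)^(60/16) ≈ 0.0743.
Accumulation ratio R = 1/(1 − f) ≈ 1/0.9257 ≈ 1.0803.
Single-dose peak C₀ = D/Vd = 982/163 ≈ 6.025 μg/mL.
Cmax,ss = C₀/(1 − f) ≈ 6.025/0.9257 ≈ 6.509 μg/mL.
Peak 6.5 μg/mL vs MTC 6 μg/mL: exceeds toxic threshold.

6.5 μg/mL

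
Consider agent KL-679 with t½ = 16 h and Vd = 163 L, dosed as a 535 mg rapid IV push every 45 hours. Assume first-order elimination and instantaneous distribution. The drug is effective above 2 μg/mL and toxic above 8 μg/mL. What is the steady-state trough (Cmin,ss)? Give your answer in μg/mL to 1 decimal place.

0.5 μg/mL

Over one 45-h interval, 45/16 ≈ 2.8125 half-lives elapse, leaving f ≈ 0.1423 of each dose.
At steady state, accumulation factor R = 1/(1 − e^(−kτ)) ≈ 1.1659.
Single-dose peak C₀ = D/Vd = 535/163 ≈ 3.282 μg/mL.
Cmax,ss = C₀/(1 − f) ≈ 3.282/0.8577 ≈ 3.827 μg/mL.
One interval later, Cmin,ss = Cmax,ss·e^(−kτ) ≈ 3.827 × 0.1423 ≈ 0.545 μg/mL.
Trough 0.5 μg/mL vs MEC 2 μg/mL: subtherapeutic.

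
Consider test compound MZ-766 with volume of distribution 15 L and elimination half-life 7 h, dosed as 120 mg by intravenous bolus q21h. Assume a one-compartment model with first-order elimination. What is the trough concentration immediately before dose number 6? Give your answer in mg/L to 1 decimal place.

f = (1/2)^(τ/t½) = (1/2)^(21/7) ≈ 0.1250.
C₀ = D/Vd = 120/15 ≈ 8.000 mg/L.
Before the 6th dose, 5 doses have been given. Superposition: Cmin = C₀·(f + f² + … + f^5).
≈ 8.000 × (0.1250 + 0.0156 + 0.0020 + 0.0002 + 0.0000) ≈ 8.000 × 0.1428 ≈ 1.142 mg/L.

1.1 mg/L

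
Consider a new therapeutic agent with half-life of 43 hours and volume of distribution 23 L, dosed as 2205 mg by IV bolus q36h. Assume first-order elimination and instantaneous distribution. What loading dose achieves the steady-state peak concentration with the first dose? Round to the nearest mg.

5008 mg

f = (1/2)^(36/43) ≈ 0.559725; accumulation ratio R = 1/(1−f) ≈ 2.27131.
Loading dose to hit Cmax,ss on first dose: D_load = D_maint·R ≈ 2205 × 2.27131 ≈ 5008.24 mg.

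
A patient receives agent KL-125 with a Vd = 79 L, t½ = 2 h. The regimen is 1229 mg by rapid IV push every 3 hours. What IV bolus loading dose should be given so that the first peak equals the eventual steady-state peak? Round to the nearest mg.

1901 mg

f = (1/2)^(3/2) ≈ 0.353553; accumulation ratio R = 1/(1−f) ≈ 1.54692.
Loading dose to hit Cmax,ss on first dose: D_load = D_maint·R ≈ 1229 × 1.54692 ≈ 1901.16 mg.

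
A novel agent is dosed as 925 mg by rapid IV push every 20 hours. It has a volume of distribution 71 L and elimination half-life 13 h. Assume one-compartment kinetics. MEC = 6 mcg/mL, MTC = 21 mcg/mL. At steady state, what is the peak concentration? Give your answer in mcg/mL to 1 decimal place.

19.9 mcg/mL

τ/t½ = 20/13 ≈ 1.5385, so fraction remaining f = (1/2)^(20/13) ≈ 0.3443.
Accumulation ratio R = 1/(1 − f) ≈ 1/0.6557 ≈ 1.5251.
Single-dose peak C₀ = D/Vd = 925/71 ≈ 13.028 mcg/mL.
Steady-state peak Cmax,ss = C₀·R ≈ 13.028 × 1.5251 ≈ 19.869 mcg/mL.
Peak 19.9 mcg/mL vs MTC 21 mcg/mL: below toxic threshold.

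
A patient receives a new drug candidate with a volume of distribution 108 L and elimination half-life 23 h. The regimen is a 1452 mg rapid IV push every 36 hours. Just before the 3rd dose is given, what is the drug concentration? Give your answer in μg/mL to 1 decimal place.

6.1 μg/mL

f = (1/2)^(τ/t½) = (1/2)^(36/23) ≈ 0.3379.
C₀ = D/Vd = 1452/108 ≈ 13.444 μg/mL.
Before the 3rd dose, 2 doses have been given. Superposition: Cmin = C₀·(f + f²).
≈ 13.444 × (0.3379 + 0.1142) ≈ 13.444 × 0.4521 ≈ 6.078 μg/mL.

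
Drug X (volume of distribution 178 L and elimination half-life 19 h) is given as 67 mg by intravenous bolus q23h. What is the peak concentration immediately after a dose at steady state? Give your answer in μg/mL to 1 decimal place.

0.7 μg/mL

τ/t½ = 23/19 ≈ 1.2105, so fraction remaining f = (1/2)^(23/19) ≈ 0.4321.
Accumulation ratio R = 1/(1 − f) ≈ 1/0.5679 ≈ 1.7609.
Single-dose peak C₀ = D/Vd = 67/178 ≈ 0.376 μg/mL.
Steady-state peak Cmax,ss = C₀·R ≈ 0.376 × 1.7609 ≈ 0.662 μg/mL.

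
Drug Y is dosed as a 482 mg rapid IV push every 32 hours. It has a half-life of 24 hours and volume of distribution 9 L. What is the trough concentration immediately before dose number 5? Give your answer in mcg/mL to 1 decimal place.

34.4 mcg/mL

f = (1/2)^(τ/t½) = (1/2)^(32/24) ≈ 0.3969.
C₀ = D/Vd = 482/9 ≈ 53.556 mcg/mL.
Before the 5th dose, 4 doses have been given. Superposition: Cmin = C₀·(f + f² + … + f^4).
≈ 53.556 × (0.3969 + 0.1575 + 0.0625 + 0.0248) ≈ 53.556 × 0.6417 ≈ 34.367 mcg/mL.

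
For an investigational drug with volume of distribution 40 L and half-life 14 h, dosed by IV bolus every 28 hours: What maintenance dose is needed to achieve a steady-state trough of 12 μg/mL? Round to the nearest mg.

1440 mg

τ/t½ = 28/14 ≈ 2, so f = (1/2)^(28/14) ≈ 0.250000.
Cmin,ss = (D/Vd)·f/(1−f), so D = Cmin,ss·Vd·(1−f)/f.
D = 12 × 40 × (1−f)/f ≈ 12 × 40 × 3.00000 ≈ 1440.00 mg.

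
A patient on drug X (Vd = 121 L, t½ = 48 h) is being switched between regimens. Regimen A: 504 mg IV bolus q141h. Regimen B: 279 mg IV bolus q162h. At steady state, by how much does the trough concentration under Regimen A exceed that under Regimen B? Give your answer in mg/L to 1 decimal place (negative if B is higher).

Regimen A: f = (1/2)^(141/48) ≈ 0.1305; Cmin,ss = (504/121)·f/(1−f) ≈ 0.625 mg/L.
Regimen B: f = (1/2)^(162/48) ≈ 0.0964; Cmin,ss = (279/121)·f/(1−f) ≈ 0.246 mg/L.
Difference ≈ 0.625 − 0.246 ≈ 0.379 mg/L.

0.4 mg/L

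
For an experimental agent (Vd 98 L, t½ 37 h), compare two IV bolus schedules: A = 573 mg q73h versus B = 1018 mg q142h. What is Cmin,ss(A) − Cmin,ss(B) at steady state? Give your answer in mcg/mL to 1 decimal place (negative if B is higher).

Regimen A: f = (1/2)^(73/37) ≈ 0.2547; Cmin,ss = (573/98)·f/(1−f) ≈ 1.998 mcg/mL.
Regimen B: f = (1/2)^(142/37) ≈ 0.0699; Cmin,ss = (1018/98)·f/(1−f) ≈ 0.781 mcg/mL.
Difference ≈ 1.998 − 0.781 ≈ 1.217 mcg/mL.

1.2 mcg/mL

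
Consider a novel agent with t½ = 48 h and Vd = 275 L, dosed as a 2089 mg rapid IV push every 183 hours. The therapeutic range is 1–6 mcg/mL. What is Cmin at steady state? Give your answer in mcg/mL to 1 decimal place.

Over one 183-h interval, 183/48 ≈ 3.8125 half-lives elapse, leaving f ≈ 0.0712 of each dose.
Single-dose peak C₀ = D/Vd = 2089/275 ≈ 7.596 mcg/mL.
Steady-state trough Cmin,ss = C₀·f/(1−f) ≈ 7.596 × 0.0712/0.9288 ≈ 0.582 mcg/mL.
Trough 0.6 mcg/mL vs MEC 1 mcg/mL: subtherapeutic.

0.6 mcg/mL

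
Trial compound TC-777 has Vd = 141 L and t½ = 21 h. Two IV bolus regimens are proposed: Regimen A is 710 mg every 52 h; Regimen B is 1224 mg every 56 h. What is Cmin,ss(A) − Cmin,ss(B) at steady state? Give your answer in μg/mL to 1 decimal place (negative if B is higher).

Regimen A: f = (1/2)^(52/21) ≈ 0.1797; Cmin,ss = (710/141)·f/(1−f) ≈ 1.103 μg/mL.
Regimen B: f = (1/2)^(56/21) ≈ 0.1575; Cmin,ss = (1224/141)·f/(1−f) ≈ 1.623 μg/mL.
Difference ≈ 1.103 − 1.623 ≈ -0.520 μg/mL.

-0.5 μg/mL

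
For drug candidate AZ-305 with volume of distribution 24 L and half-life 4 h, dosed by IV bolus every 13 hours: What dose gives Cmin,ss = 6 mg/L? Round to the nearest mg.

τ/t½ = 13/4 ≈ 3.25, so f = (1/2)^(13/4) ≈ 0.105112.
Cmin,ss = (D/Vd)·f/(1−f), so D = Cmin,ss·Vd·(1−f)/f.
D = 6 × 24 × (1−f)/f ≈ 6 × 24 × 8.51366 ≈ 1225.97 mg.

1226 mg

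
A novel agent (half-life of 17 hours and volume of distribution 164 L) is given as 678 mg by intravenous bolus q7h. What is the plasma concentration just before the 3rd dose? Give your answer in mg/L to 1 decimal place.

f = (1/2)^(τ/t½) = (1/2)^(7/17) ≈ 0.7517.
C₀ = D/Vd = 678/164 ≈ 4.134 mg/L.
Before the 3rd dose, 2 doses have been given. Superposition: Cmin = C₀·(f + f²).
≈ 4.134 × (0.7517 + 0.5651) ≈ 4.134 × 1.3168 ≈ 5.444 mg/L.

5.4 mg/L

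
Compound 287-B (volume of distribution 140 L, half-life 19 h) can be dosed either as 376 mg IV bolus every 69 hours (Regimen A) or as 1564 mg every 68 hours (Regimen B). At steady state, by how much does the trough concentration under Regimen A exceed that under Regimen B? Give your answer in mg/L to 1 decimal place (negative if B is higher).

-0.8 mg/L

Regimen A: f = (1/2)^(69/19) ≈ 0.0807; Cmin,ss = (376/140)·f/(1−f) ≈ 0.236 mg/L.
Regimen B: f = (1/2)^(68/19) ≈ 0.0837; Cmin,ss = (1564/140)·f/(1−f) ≈ 1.020 mg/L.
Difference ≈ 0.236 − 1.020 ≈ -0.784 mg/L.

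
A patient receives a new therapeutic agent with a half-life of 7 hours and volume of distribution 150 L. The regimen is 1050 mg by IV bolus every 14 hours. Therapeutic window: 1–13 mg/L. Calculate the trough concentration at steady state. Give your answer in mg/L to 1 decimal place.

2.3 mg/L

The dosing interval is 2 half-lives, so f = 2^(−2) = 0.25.
Accumulation ratio R = 1/(1 − f) = 1/0.75 = 4/3.
Single-dose peak C₀ = D/Vd = 1050/150 = 7 mg/L.
Steady-state peak Cmax,ss = C₀·R = 7 × 4/3 ≈ 9.333 mg/L.
Steady-state trough Cmin,ss = Cmax,ss·f ≈ 9.333 × 0.25 ≈ 2.333 mg/L.
Trough 2.3 mg/L vs MEC 1 mg/L: adequate.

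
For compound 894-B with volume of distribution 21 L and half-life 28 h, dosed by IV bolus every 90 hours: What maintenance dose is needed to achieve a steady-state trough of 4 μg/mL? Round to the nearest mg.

τ/t½ = 90/28 ≈ 3.2143, so f = (1/2)^(90/28) ≈ 0.107747.
Cmin,ss = (D/Vd)·f/(1−f), so D = Cmin,ss·Vd·(1−f)/f.
D = 4 × 21 × (1−f)/f ≈ 4 × 21 × 8.28100 ≈ 695.60 mg.

696 mg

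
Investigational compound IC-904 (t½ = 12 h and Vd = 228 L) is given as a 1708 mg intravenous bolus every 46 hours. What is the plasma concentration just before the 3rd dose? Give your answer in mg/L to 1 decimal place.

0.6 mg/L

f = (1/2)^(τ/t½) = (1/2)^(46/12) ≈ 0.0702.
C₀ = D/Vd = 1708/228 ≈ 7.491 mg/L.
Before the 3rd dose, 2 doses have been given. Superposition: Cmin = C₀·(f + f²).
≈ 7.491 × (0.0702 + 0.0049) ≈ 7.491 × 0.0751 ≈ 0.563 mg/L.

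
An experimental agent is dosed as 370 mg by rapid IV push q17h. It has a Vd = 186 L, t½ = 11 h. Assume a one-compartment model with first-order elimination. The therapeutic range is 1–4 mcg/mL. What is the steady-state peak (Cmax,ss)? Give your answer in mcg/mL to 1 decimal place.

3.0 mcg/mL

k = ln2/t½ = ln2/11 ≈ 0.063013 h⁻¹; fraction remaining f = e^(−kτ) = e^(−0.063013×17) ≈ 0.3426.
Accumulation ratio R = 1/(1 − f) ≈ 1/0.6574 ≈ 1.5211.
Single-dose peak C₀ = D/Vd = 370/186 ≈ 1.989 mcg/mL.
Steady-state peak Cmax,ss = C₀·R ≈ 1.989 × 1.5211 ≈ 3.025 mcg/mL.
Peak 3.0 mcg/mL vs MTC 4 mcg/mL: below toxic threshold.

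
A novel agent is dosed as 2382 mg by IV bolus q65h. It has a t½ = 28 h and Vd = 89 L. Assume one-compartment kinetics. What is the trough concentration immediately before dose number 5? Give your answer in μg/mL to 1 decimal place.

6.7 μg/mL

f = (1/2)^(τ/t½) = (1/2)^(65/28) ≈ 0.2001.
C₀ = D/Vd = 2382/89 ≈ 26.764 μg/mL.
Before the 5th dose, 4 doses have been given. Superposition: Cmin = C₀·(f + f² + … + f^4).
≈ 26.764 × (0.2001 + 0.0400 + 0.0080 + 0.0016) ≈ 26.764 × 0.2497 ≈ 6.683 μg/mL.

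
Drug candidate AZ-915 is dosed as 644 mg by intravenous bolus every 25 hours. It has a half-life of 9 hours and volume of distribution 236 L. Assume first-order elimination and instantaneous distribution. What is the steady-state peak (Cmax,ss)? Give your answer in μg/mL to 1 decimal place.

τ/t½ = 25/9 ≈ 2.7778, so fraction remaining f = (1/2)^(25/9) ≈ 0.1458.
Accumulation ratio R = 1/(1 − f) ≈ 1/0.8542 ≈ 1.1707.
Single-dose peak C₀ = D/Vd = 644/236 ≈ 2.729 μg/mL.
Steady-state peak Cmax,ss = C₀·R ≈ 2.729 × 1.1707 ≈ 3.195 μg/mL.

3.2 μg/mL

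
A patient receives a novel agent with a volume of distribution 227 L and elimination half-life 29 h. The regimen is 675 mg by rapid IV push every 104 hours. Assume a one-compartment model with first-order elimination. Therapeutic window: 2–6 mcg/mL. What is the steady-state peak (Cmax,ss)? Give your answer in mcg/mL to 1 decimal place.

3.2 mcg/mL

τ/t½ = 104/29 ≈ 3.5862, so fraction remaining f = (1/2)^(104/29) ≈ 0.0833.
At steady state, accumulation factor R = 1/(1 − e^(−kτ)) ≈ 1.0909.
Single-dose peak C₀ = D/Vd = 675/227 ≈ 2.974 mcg/mL.
Cmax,ss = C₀/(1 − f) ≈ 2.974/0.9167 ≈ 3.244 mcg/mL.
Peak 3.2 mcg/mL vs MTC 6 mcg/mL: below toxic threshold.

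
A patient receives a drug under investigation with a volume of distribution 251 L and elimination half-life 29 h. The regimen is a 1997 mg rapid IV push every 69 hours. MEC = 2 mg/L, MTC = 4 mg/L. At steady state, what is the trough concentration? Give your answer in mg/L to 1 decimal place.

1.9 mg/L

Over one 69-h interval, 69/29 ≈ 2.3793 half-lives elapse, leaving f ≈ 0.1922 of each dose.
Accumulation ratio R = 1/(1 − f) ≈ 1/0.8078 ≈ 1.2379.
Each bolus raises the concentration by D/Vd = 1997/251 ≈ 7.956 mg/L.
Cmax,ss = C₀/(1 − f) ≈ 7.956/0.8078 ≈ 9.849 mg/L.
Steady-state trough Cmin,ss = Cmax,ss·f ≈ 9.849 × 0.1922 ≈ 1.893 mg/L.
Trough 1.9 mg/L vs MEC 2 mg/L: subtherapeutic.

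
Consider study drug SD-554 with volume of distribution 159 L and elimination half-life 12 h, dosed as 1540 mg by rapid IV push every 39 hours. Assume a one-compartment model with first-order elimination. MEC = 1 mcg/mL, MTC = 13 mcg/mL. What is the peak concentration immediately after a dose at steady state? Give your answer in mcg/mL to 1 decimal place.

10.8 mcg/mL

Over one 39-h interval, 39/12 ≈ 3.25 half-lives elapse, leaving f ≈ 0.1051 of each dose.
Accumulation ratio R = 1/(1 − f) ≈ 1/0.8949 ≈ 1.1174.
Each bolus raises the concentration by D/Vd = 1540/159 ≈ 9.686 mcg/mL.
Steady-state peak Cmax,ss = C₀·R ≈ 9.686 × 1.1174 ≈ 10.823 mcg/mL.
Peak 10.8 mcg/mL vs MTC 13 mcg/mL: below toxic threshold.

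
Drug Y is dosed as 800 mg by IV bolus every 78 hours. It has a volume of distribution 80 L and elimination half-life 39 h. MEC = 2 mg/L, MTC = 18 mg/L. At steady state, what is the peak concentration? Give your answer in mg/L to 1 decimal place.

τ = 78 h = 2 half-lives, so f = (1/2)^2 = 0.25.
Accumulation ratio R = 1/(1 − f) = 1/0.75 = 4/3.
Single-dose peak C₀ = D/Vd = 800/80 = 10 mg/L.
Steady-state peak Cmax,ss = C₀·R = 10 × 4/3 ≈ 13.333 mg/L.
Peak 13.3 mg/L vs MTC 18 mg/L: below toxic threshold.

13.3 mg/L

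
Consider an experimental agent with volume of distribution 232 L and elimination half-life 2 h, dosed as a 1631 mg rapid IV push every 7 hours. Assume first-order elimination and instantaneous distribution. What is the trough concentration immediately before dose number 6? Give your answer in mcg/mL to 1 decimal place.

0.7 mcg/mL

f = (1/2)^(τ/t½) = (1/2)^(7/2) ≈ 0.0884.
C₀ = D/Vd = 1631/232 ≈ 7.030 mcg/mL.
Before the 6th dose, 5 doses have been given. Superposition: Cmin = C₀·(f + f² + … + f^5).
≈ 7.030 × (0.0884 + 0.0078 + 0.0007 + 0.0001 + 0.0000) ≈ 7.030 × 0.0970 ≈ 0.682 mcg/mL.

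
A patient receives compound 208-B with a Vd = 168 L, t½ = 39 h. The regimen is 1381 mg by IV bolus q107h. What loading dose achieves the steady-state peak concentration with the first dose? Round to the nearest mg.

1623 mg

f = (1/2)^(107/39) ≈ 0.149313; accumulation ratio R = 1/(1−f) ≈ 1.17552.
Loading dose to hit Cmax,ss on first dose: D_load = D_maint·R ≈ 1381 × 1.17552 ≈ 1623.39 mg.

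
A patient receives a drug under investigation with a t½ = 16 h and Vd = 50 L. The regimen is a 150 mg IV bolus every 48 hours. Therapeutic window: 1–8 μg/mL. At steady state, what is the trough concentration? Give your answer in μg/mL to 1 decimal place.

τ = 48 h = 3 half-lives, so f = (1/2)^3 = 0.125.
Accumulation ratio R = 1/(1 − f) = 1/0.875 = 8/7.
Single-dose peak C₀ = D/Vd = 150/50 = 3 μg/mL.
Steady-state peak Cmax,ss = C₀·R = 3 × 8/7 ≈ 3.429 μg/mL.
Steady-state trough Cmin,ss = Cmax,ss·f ≈ 3.429 × 0.125 ≈ 0.429 μg/mL.
Trough 0.4 μg/mL vs MEC 1 μg/mL: subtherapeutic.

0.4 μg/mL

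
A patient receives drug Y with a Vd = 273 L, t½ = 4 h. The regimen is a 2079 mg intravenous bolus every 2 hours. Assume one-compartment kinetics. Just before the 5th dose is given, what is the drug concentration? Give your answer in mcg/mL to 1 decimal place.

13.8 mcg/mL

f = (1/2)^(τ/t½) = (1/2)^(2/4) ≈ 0.7071.
C₀ = D/Vd = 2079/273 ≈ 7.615 mcg/mL.
Before the 5th dose, 4 doses have been given. Superposition: Cmin = C₀·(f + f² + … + f^4).
≈ 7.615 × (0.7071 + 0.5000 + 0.3535 + 0.2500) ≈ 7.615 × 1.8106 ≈ 13.788 mcg/mL.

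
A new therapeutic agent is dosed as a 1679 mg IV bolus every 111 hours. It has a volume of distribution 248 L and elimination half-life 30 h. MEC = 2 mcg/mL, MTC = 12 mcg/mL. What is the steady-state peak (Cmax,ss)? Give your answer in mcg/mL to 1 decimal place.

k = ln2/t½ = ln2/30 ≈ 0.023105 h⁻¹; fraction remaining f = e^(−kτ) = e^(−0.023105×111) ≈ 0.0769.
At steady state, accumulation factor R = 1/(1 − e^(−kτ)) ≈ 1.0833.
Single-dose peak C₀ = D/Vd = 1679/248 ≈ 6.770 mcg/mL.
Steady-state peak Cmax,ss = C₀·R ≈ 6.770 × 1.0833 ≈ 7.334 mcg/mL.
Peak 7.3 mcg/mL vs MTC 12 mcg/mL: below toxic threshold.

7.3 mcg/mL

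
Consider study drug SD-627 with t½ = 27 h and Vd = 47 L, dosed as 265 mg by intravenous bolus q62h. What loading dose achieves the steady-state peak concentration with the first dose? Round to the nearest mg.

333 mg

f = (1/2)^(62/27) ≈ 0.203585; accumulation ratio R = 1/(1−f) ≈ 1.25563.
Loading dose to hit Cmax,ss on first dose: D_load = D_maint·R ≈ 265 × 1.25563 ≈ 332.74 mg.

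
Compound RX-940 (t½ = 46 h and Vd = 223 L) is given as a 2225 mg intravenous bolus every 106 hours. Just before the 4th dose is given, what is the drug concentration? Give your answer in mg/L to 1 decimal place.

2.5 mg/L

f = (1/2)^(τ/t½) = (1/2)^(106/46) ≈ 0.2025.
C₀ = D/Vd = 2225/223 ≈ 9.978 mg/L.
Before the 4th dose, 3 doses have been given. Superposition: Cmin = C₀·(f + f² + … + f^3).
≈ 9.978 × (0.2025 + 0.0410 + 0.0083) ≈ 9.978 × 0.2518 ≈ 2.512 mg/L.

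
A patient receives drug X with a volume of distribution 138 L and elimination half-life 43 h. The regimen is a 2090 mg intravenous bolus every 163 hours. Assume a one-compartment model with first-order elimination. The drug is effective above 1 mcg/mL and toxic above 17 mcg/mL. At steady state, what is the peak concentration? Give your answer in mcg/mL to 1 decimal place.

k = ln2/t½ = ln2/43 ≈ 0.016120 h⁻¹; fraction remaining f = e^(−kτ) = e^(−0.016120×163) ≈ 0.0723.
Accumulation ratio R = 1/(1 − f) ≈ 1/0.9277 ≈ 1.0779.
Single-dose peak C₀ = D/Vd = 2090/138 ≈ 15.145 mcg/mL.
Cmax,ss = C₀/(1 − f) ≈ 15.145/0.9277 ≈ 16.325 mcg/mL.
Peak 16.3 mcg/mL vs MTC 17 mcg/mL: below toxic threshold.

16.3 mcg/mL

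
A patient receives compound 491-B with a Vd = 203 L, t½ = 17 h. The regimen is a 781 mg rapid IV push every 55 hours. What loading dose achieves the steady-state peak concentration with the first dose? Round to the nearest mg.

874 mg

f = (1/2)^(55/17) ≈ 0.106189; accumulation ratio R = 1/(1−f) ≈ 1.11880.
Loading dose to hit Cmax,ss on first dose: D_load = D_maint·R ≈ 781 × 1.11880 ≈ 873.78 mg.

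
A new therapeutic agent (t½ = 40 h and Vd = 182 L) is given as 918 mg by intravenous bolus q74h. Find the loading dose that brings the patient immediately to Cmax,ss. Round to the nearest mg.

f = (1/2)^(74/40) ≈ 0.277392; accumulation ratio R = 1/(1−f) ≈ 1.38388.
Loading dose to hit Cmax,ss on first dose: D_load = D_maint·R ≈ 918 × 1.38388 ≈ 1270.40 mg.

1270 mg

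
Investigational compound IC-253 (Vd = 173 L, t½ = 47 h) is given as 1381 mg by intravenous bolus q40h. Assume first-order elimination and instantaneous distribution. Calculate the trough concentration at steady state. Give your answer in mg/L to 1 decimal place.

Over one 40-h interval, 40/47 ≈ 0.85106 half-lives elapse, leaving f ≈ 0.5544 of each dose.
Single-dose peak C₀ = D/Vd = 1381/173 ≈ 7.983 mg/L.
Steady-state trough Cmin,ss = C₀·f/(1−f) ≈ 7.983 × 0.5544/0.4456 ≈ 9.932 mg/L.

9.9 mg/L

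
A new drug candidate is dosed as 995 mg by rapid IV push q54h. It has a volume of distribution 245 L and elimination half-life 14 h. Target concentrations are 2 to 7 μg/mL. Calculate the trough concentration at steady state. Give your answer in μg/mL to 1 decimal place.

τ/t½ = 54/14 ≈ 3.8571, so fraction remaining f = (1/2)^(54/14) ≈ 0.0690.
Accumulation ratio R = 1/(1 − f) ≈ 1/0.9310 ≈ 1.0741.
Single-dose peak C₀ = D/Vd = 995/245 ≈ 4.061 μg/mL.
Cmax,ss = C₀/(1 − f) ≈ 4.061/0.9310 ≈ 4.362 μg/mL.
Steady-state trough Cmin,ss = Cmax,ss·f ≈ 4.362 × 0.0690 ≈ 0.301 μg/mL.
Trough 0.3 μg/mL vs MEC 2 μg/mL: subtherapeutic.

0.3 μg/mL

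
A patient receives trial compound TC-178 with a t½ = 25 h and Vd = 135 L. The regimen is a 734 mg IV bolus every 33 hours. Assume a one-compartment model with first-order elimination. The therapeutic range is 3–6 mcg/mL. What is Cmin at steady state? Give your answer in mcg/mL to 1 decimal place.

3.6 mcg/mL

τ/t½ = 33/25 ≈ 1.32, so fraction remaining f = (1/2)^(33/25) ≈ 0.4005.
Each bolus raises the concentration by D/Vd = 734/135 ≈ 5.437 mcg/mL.
Steady-state trough Cmin,ss = C₀·f/(1−f) ≈ 5.437 × 0.4005/0.5995 ≈ 3.632 mcg/mL.
Trough 3.6 mcg/mL vs MEC 3 mcg/mL: adequate.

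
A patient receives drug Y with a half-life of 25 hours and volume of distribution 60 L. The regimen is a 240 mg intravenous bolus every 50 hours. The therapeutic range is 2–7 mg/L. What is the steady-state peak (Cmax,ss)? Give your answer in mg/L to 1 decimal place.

The dosing interval is 2 half-lives, so f = 2^(−2) = 0.25.
At steady state, R = 1/(1 − 0.25) = 4/3.
Single-dose peak C₀ = D/Vd = 240/60 = 4 mg/L.
Steady-state peak Cmax,ss = C₀·R = 4 × 4/3 ≈ 5.333 mg/L.
Peak 5.3 mg/L vs MTC 7 mg/L: below toxic threshold.

5.3 mg/L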